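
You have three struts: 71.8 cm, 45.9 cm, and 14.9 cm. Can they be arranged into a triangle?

No

The longest side is 71.8, but the other two sum to only 60.8.
60.8 < 71.8, so the triangle inequality fails.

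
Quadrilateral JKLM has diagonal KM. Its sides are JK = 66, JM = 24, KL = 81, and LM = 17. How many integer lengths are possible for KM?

25

From triangle JKM: 42 < KM < 90.
From triangle LKM: 64 < KM < 98.
Intersection: 64 < KM < 90, so integers 65 through 89: 25 values.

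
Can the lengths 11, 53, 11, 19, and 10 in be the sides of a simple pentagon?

For a pentagon, each side must be shorter than the sum of the others.
Here the longest side is 53, but the remaining 4 sides sum to only 51.

No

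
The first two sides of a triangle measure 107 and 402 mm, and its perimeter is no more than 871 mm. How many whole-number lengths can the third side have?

67

Triangle inequality: 295 < x < 509. Perimeter ≤ 871 gives x ≤ 871 − 107 − 402 = 362.
So 295 < x ≤ 362; integers 296 through 362: 67 values.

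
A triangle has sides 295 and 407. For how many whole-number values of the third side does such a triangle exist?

589

The third side lies in the open interval (112, 702).
Integers from 113 to 701 inclusive: 701 − 113 + 1 = 589.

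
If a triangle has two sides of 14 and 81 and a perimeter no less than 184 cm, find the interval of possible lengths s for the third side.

Triangle inequality alone gives 67 < s < 95.
The perimeter condition gives s ≥ 184 − 14 − 81 = 89.
Intersecting the two: 89 ≤ s < 95.

89 ≤ s < 95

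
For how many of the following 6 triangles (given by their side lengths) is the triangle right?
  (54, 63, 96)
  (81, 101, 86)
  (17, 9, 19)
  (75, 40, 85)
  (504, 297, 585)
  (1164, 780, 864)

3

(54,63,96): 54²+63² = 6885 < 9216 = 96² → obtuse
(81,101,86): 81²+86² = 13957 > 10201 = 101² → acute
(17,9,19): 9²+17² = 370 > 361 = 19² → acute
(75,40,85): 40²+75² = 7225 = 85² → right
(504,297,585): 297²+504² = 342225 = 585² → right
(1164,780,864): 780²+864² = 1354896 = 1164² → right
3 of the 6 are right.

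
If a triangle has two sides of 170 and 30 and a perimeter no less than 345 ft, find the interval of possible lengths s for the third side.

Triangle inequality alone gives 140 < s < 200.
The perimeter condition gives s ≥ 345 − 170 − 30 = 145.
Intersecting the two: 145 ≤ s < 200.

145 ≤ s < 200 ft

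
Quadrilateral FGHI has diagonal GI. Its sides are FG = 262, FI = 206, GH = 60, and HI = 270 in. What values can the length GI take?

210 < GI < 330

From triangle FGI: |262 − 206| < GI < 262 + 206, i.e. 56 < GI < 468.
From triangle HGI: 210 < GI < 330.
Both must hold, so GI lies in the intersection.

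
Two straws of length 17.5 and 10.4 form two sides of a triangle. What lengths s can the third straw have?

7.1 < s < 27.9

By the triangle inequality, s must be less than 17.5 + 10.4 = 27.9 and greater than |17.5 − 10.4| = 7.1.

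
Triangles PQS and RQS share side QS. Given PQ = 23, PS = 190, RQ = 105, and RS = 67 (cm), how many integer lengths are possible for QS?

4

From triangle PQS: 167 < QS < 213.
From triangle RQS: 38 < QS < 172.
Intersection: 167 < QS < 172, so integers 168 through 171: 4 values.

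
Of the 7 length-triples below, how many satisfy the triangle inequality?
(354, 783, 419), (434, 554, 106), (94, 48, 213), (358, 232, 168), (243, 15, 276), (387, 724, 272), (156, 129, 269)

(354,419,783): 354+419 ≤ 783 → not valid
(106,434,554): 106+434 ≤ 554 → not valid
(48,94,213): 48+94 ≤ 213 → not valid
(168,232,358): 168+232 > 358 → valid
(15,243,276): 15+243 ≤ 276 → not valid
(272,387,724): 272+387 ≤ 724 → not valid
(129,156,269): 129+156 > 269 → valid
2 of the 7 triples form a triangle.

2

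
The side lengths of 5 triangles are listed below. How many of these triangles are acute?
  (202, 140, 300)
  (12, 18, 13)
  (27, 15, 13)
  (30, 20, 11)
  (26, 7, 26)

(202,140,300): 140²+202² = 60404 < 90000 = 300² → obtuse
(12,18,13): 12²+13² = 313 < 324 = 18² → obtuse
(27,15,13): 13²+15² = 394 < 729 = 27² → obtuse
(30,20,11): 11²+20² = 521 < 900 = 30² → obtuse
(26,7,26): 7²+26² = 725 > 676 = 26² → acute
1 of the 5 is acute.

1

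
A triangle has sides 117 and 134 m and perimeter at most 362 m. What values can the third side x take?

Triangle inequality alone gives 17 < x < 251.
The perimeter condition gives x ≤ 362 − 117 − 134 = 111.
Intersecting the two: 17 < x ≤ 111.

17 < x ≤ 111 m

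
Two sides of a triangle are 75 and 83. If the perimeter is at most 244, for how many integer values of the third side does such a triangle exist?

Triangle inequality: 8 < x < 158. Perimeter ≤ 244 gives x ≤ 244 − 75 − 83 = 86.
So 8 < x ≤ 86; integers 9 through 86: 78 values.

78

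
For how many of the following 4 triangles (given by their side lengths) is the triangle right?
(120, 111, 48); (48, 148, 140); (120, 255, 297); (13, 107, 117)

(120,111,48): 48²+111² = 14625 > 14400 = 120² → acute
(48,148,140): 48²+140² = 21904 = 148² → right
(120,255,297): 120²+255² = 79425 < 88209 = 297² → obtuse
(13,107,117): 13²+107² = 11618 < 13689 = 117² → obtuse
1 of the 4 is right.

1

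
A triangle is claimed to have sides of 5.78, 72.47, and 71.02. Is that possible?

The longest side is 72.47, and the other two sum to 76.80.
Since 76.80 > 72.47, the triangle inequality holds.

Yes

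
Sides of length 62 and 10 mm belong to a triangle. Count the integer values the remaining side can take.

The third side lies in the open interval (52, 72).
Integers from 53 to 71 inclusive: 71 − 53 + 1 = 19.

19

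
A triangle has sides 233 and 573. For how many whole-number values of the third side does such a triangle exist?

465

The third side lies in the open interval (340, 806).
Integers from 341 to 805 inclusive: 805 − 341 + 1 = 465.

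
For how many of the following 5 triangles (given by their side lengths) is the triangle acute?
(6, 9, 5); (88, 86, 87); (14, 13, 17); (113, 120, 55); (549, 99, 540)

(6,9,5): 5²+6² = 61 < 81 = 9² → obtuse
(88,86,87): 86²+87² = 14965 > 7744 = 88² → acute
(14,13,17): 13²+14² = 365 > 289 = 17² → acute
(113,120,55): 55²+113² = 15794 > 14400 = 120² → acute
(549,99,540): 99²+540² = 301401 = 549² → right
3 of the 5 are acute.

3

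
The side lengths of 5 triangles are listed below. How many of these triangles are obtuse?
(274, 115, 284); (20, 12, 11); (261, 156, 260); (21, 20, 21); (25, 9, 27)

(274,115,284): 115²+274² = 88301 > 80656 = 284² → acute
(20,12,11): 11²+12² = 265 < 400 = 20² → obtuse
(261,156,260): 156²+260² = 91936 > 68121 = 261² → acute
(21,20,21): 20²+21² = 841 > 441 = 21² → acute
(25,9,27): 9²+25² = 706 < 729 = 27² → obtuse
2 of the 5 are obtuse.

2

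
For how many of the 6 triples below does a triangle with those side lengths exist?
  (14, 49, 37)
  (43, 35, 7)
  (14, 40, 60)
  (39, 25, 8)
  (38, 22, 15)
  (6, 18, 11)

(14,37,49): 14+37 > 49 → valid
(7,35,43): 7+35 ≤ 43 → not valid
(14,40,60): 14+40 ≤ 60 → not valid
(8,25,39): 8+25 ≤ 39 → not valid
(15,22,38): 15+22 ≤ 38 → not valid
(6,11,18): 6+11 ≤ 18 → not valid
1 of the 6 triples forms a triangle.

1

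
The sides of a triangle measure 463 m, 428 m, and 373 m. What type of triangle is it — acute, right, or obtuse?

acute

Compare the square of the longest side to the sum of squares of the other two: 373² + 428² = 322313 > 214369 = 463².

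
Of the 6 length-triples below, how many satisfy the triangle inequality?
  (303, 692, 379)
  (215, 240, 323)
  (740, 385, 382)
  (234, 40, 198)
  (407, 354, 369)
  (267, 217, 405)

5

(303,379,692): 303+379 ≤ 692 → not valid
(215,240,323): 215+240 > 323 → valid
(382,385,740): 382+385 > 740 → valid
(40,198,234): 40+198 > 234 → valid
(354,369,407): 354+369 > 407 → valid
(217,267,405): 217+267 > 405 → valid
5 of the 6 triples form a triangle.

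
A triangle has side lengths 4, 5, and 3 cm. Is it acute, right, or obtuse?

right

Compare the square of the longest side to the sum of squares of the other two: 3² + 4² = 25 = 5².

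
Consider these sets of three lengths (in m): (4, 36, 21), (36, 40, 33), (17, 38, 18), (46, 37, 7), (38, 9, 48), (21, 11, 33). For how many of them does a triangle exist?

1

(4,21,36): 4+21 ≤ 36 → not valid
(33,36,40): 33+36 > 40 → valid
(17,18,38): 17+18 ≤ 38 → not valid
(7,37,46): 7+37 ≤ 46 → not valid
(9,38,48): 9+38 ≤ 48 → not valid
(11,21,33): 11+21 ≤ 33 → not valid
1 of the 6 triples forms a triangle.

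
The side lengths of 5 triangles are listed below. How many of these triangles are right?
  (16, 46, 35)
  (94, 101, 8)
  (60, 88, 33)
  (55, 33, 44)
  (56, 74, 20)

1

(16,46,35): 16²+35² = 1481 < 2116 = 46² → obtuse
(94,101,8): 8²+94² = 8900 < 10201 = 101² → obtuse
(60,88,33): 33²+60² = 4689 < 7744 = 88² → obtuse
(55,33,44): 33²+44² = 3025 = 55² → right
(56,74,20): 20²+56² = 3536 < 5476 = 74² → obtuse
1 of the 5 is right.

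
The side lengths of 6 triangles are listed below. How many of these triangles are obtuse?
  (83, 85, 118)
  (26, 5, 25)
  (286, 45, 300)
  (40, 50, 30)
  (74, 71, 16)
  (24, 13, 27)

3

(83,85,118): 83²+85² = 14114 > 13924 = 118² → acute
(26,5,25): 5²+25² = 650 < 676 = 26² → obtuse
(286,45,300): 45²+286² = 83821 < 90000 = 300² → obtuse
(40,50,30): 30²+40² = 2500 = 50² → right
(74,71,16): 16²+71² = 5297 < 5476 = 74² → obtuse
(24,13,27): 13²+24² = 745 > 729 = 27² → acute
3 of the 6 are obtuse.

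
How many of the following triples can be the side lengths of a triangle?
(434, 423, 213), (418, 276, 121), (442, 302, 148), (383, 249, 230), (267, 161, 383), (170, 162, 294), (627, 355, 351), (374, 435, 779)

7

(213,423,434): 213+423 > 434 → valid
(121,276,418): 121+276 ≤ 418 → not valid
(148,302,442): 148+302 > 442 → valid
(230,249,383): 230+249 > 383 → valid
(161,267,383): 161+267 > 383 → valid
(162,170,294): 162+170 > 294 → valid
(351,355,627): 351+355 > 627 → valid
(374,435,779): 374+435 > 779 → valid
7 of the 8 triples form a triangle.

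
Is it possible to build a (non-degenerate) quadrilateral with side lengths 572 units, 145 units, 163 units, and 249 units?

For a quadrilateral, each side must be shorter than the sum of the others.
Here the longest side is 572, but the remaining 3 sides sum to only 557.

No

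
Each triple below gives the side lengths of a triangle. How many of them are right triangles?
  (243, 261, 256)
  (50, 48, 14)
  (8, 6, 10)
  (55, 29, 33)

2

(243,261,256): 243²+256² = 124585 > 68121 = 261² → acute
(50,48,14): 14²+48² = 2500 = 50² → right
(8,6,10): 6²+8² = 100 = 10² → right
(55,29,33): 29²+33² = 1930 < 3025 = 55² → obtuse
2 of the 4 are right.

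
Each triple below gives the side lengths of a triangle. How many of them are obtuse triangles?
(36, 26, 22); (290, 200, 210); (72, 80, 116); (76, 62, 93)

2

(36,26,22): 22²+26² = 1160 < 1296 = 36² → obtuse
(290,200,210): 200²+210² = 84100 = 290² → right
(72,80,116): 72²+80² = 11584 < 13456 = 116² → obtuse
(76,62,93): 62²+76² = 9620 > 8649 = 93² → acute
2 of the 4 are obtuse.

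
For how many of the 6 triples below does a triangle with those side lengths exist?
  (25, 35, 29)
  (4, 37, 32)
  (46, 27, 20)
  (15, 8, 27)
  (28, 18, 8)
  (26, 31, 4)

2

(25,29,35): 25+29 > 35 → valid
(4,32,37): 4+32 ≤ 37 → not valid
(20,27,46): 20+27 > 46 → valid
(8,15,27): 8+15 ≤ 27 → not valid
(8,18,28): 8+18 ≤ 28 → not valid
(4,26,31): 4+26 ≤ 31 → not valid
2 of the 6 triples form a triangle.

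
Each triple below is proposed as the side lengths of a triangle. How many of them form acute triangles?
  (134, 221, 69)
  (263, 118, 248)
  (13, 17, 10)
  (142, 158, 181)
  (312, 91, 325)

2

(134,221,69): 69+134 ≤ 221, not a triangle
(263,118,248): 118²+248² = 75428 > 69169 = 263² → acute
(13,17,10): 10²+13² = 269 < 289 = 17² → obtuse
(142,158,181): 142²+158² = 45128 > 32761 = 181² → acute
(312,91,325): 91²+312² = 105625 = 325² → right
2 of the 5 are acute.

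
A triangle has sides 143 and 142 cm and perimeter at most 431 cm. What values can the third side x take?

Triangle inequality alone gives 1 < x < 285.
The perimeter condition gives x ≤ 431 − 143 − 142 = 146.
Intersecting the two: 1 < x ≤ 146.

1 < x ≤ 146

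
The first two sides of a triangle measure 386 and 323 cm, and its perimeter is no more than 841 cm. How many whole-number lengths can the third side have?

Triangle inequality: 63 < x < 709. Perimeter ≤ 841 gives x ≤ 841 − 386 − 323 = 132.
So 63 < x ≤ 132; integers 64 through 132: 69 values.

69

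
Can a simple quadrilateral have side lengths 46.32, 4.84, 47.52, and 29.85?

Yes

A quadrilateral exists iff every side is shorter than the sum of the others — equivalently, the longest side is less than the sum of the rest.
Longest side 47.52 < 81.01 (sum of the remaining 3), so yes.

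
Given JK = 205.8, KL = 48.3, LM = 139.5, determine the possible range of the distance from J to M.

The maximum is all hops collinear in one direction: 205.8 + 48.3 + 139.5 = 393.6.
The longest hop is 205.8; the others sum to 187.8. Folding the others back against it leaves at least 205.8 − 187.8 = 18.0.

18.0 ≤ JM ≤ 393.6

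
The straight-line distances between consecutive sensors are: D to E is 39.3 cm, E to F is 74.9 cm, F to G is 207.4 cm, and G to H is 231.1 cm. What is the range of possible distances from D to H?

The maximum is all hops collinear in one direction: 39.3 + 74.9 + 207.4 + 231.1 = 552.7.
The longest hop is 231.1; the others sum to 321.6. Since 231.1 ≤ 321.6, the path can fold back on itself completely, so the minimum distance is 0.

0 ≤ DH ≤ 552.7 cm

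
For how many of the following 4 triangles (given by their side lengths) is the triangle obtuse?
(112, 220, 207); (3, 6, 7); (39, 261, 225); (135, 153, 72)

2

(112,220,207): 112²+207² = 55393 > 48400 = 220² → acute
(3,6,7): 3²+6² = 45 < 49 = 7² → obtuse
(39,261,225): 39²+225² = 52146 < 68121 = 261² → obtuse
(135,153,72): 72²+135² = 23409 = 153² → right
2 of the 4 are obtuse.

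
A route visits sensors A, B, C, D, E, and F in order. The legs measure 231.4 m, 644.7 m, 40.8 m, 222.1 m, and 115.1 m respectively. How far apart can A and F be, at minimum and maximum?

The maximum is all hops collinear in one direction: 231.4 + 644.7 + 40.8 + 222.1 + 115.1 = 1254.1.
The longest hop is 644.7; the others sum to 609.4. Folding the others back against it leaves at least 644.7 − 609.4 = 35.3.

35.3 ≤ AF ≤ 1254.1 m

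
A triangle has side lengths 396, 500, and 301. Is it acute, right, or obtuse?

Compare the square of the longest side to the sum of squares of the other two: 301² + 396² = 247417 < 250000 = 500².

obtuse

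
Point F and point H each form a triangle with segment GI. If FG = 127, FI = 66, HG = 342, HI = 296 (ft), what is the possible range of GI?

61 < GI < 193

From triangle FGI: |127 − 66| < GI < 127 + 66, i.e. 61 < GI < 193.
From triangle HGI: 46 < GI < 638.
Both must hold, so GI lies in the intersection.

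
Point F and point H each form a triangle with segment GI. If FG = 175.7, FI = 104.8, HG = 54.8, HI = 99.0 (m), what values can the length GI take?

70.9 < GI < 153.8

From triangle FGI: |175.7 − 104.8| < GI < 175.7 + 104.8, i.e. 70.9 < GI < 280.5.
From triangle HGI: 44.2 < GI < 153.8.
Both must hold, so GI lies in the intersection.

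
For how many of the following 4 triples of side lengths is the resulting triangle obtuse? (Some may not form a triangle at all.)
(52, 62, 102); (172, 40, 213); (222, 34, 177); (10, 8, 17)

2

(52,62,102): 52²+62² = 6548 < 10404 = 102² → obtuse
(172,40,213): 40+172 ≤ 213, not a triangle
(222,34,177): 34+177 ≤ 222, not a triangle
(10,8,17): 8²+10² = 164 < 289 = 17² → obtuse
2 of the 4 are obtuse.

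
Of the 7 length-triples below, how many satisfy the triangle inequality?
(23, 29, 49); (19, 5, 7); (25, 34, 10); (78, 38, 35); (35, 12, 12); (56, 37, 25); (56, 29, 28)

4

(23,29,49): 23+29 > 49 → valid
(5,7,19): 5+7 ≤ 19 → not valid
(10,25,34): 10+25 > 34 → valid
(35,38,78): 35+38 ≤ 78 → not valid
(12,12,35): 12+12 ≤ 35 → not valid
(25,37,56): 25+37 > 56 → valid
(28,29,56): 28+29 > 56 → valid
4 of the 7 triples form a triangle.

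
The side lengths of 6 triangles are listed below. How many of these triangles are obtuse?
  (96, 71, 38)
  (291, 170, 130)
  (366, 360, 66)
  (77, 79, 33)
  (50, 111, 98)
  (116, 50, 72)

4

(96,71,38): 38²+71² = 6485 < 9216 = 96² → obtuse
(291,170,130): 130²+170² = 45800 < 84681 = 291² → obtuse
(366,360,66): 66²+360² = 133956 = 366² → right
(77,79,33): 33²+77² = 7018 > 6241 = 79² → acute
(50,111,98): 50²+98² = 12104 < 12321 = 111² → obtuse
(116,50,72): 50²+72² = 7684 < 13456 = 116² → obtuse
4 of the 6 are obtuse.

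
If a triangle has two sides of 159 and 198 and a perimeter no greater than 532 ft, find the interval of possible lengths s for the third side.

39 < s ≤ 175

Triangle inequality alone gives 39 < s < 357.
The perimeter condition gives s ≤ 532 − 159 − 198 = 175.
Intersecting the two: 39 < s ≤ 175.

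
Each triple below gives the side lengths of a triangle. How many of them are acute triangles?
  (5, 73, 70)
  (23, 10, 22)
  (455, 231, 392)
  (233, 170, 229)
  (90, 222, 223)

3

(5,73,70): 5²+70² = 4925 < 5329 = 73² → obtuse
(23,10,22): 10²+22² = 584 > 529 = 23² → acute
(455,231,392): 231²+392² = 207025 = 455² → right
(233,170,229): 170²+229² = 81341 > 54289 = 233² → acute
(90,222,223): 90²+222² = 57384 > 49729 = 223² → acute
3 of the 5 are acute.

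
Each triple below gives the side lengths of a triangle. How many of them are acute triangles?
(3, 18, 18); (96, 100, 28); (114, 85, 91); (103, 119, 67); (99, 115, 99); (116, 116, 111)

(3,18,18): 3²+18² = 333 > 324 = 18² → acute
(96,100,28): 28²+96² = 10000 = 100² → right
(114,85,91): 85²+91² = 15506 > 12996 = 114² → acute
(103,119,67): 67²+103² = 15098 > 14161 = 119² → acute
(99,115,99): 99²+99² = 19602 > 13225 = 115² → acute
(116,116,111): 111²+116² = 25777 > 13456 = 116² → acute
5 of the 6 are acute.

5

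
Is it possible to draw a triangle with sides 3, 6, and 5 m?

The longest side is 6, and the other two sum to 8.
Since 8 > 6, the triangle inequality holds.

Yes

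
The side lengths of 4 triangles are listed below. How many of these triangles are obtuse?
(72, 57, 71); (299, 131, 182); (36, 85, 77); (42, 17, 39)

1

(72,57,71): 57²+71² = 8290 > 5184 = 72² → acute
(299,131,182): 131²+182² = 50285 < 89401 = 299² → obtuse
(36,85,77): 36²+77² = 7225 = 85² → right
(42,17,39): 17²+39² = 1810 > 1764 = 42² → acute
1 of the 4 is obtuse.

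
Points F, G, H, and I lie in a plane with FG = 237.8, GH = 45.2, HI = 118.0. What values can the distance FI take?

74.6 ≤ FI ≤ 401.0

The maximum is all hops collinear in one direction: 237.8 + 45.2 + 118.0 = 401.0.
The longest hop is 237.8; the others sum to 163.2. Folding the others back against it leaves at least 237.8 − 163.2 = 74.6.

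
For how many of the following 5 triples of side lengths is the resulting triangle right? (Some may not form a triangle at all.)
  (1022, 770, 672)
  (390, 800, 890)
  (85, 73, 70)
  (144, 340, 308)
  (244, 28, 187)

3

(1022,770,672): 672²+770² = 1044484 = 1022² → right
(390,800,890): 390²+800² = 792100 = 890² → right
(85,73,70): 70²+73² = 10229 > 7225 = 85² → acute
(144,340,308): 144²+308² = 115600 = 340² → right
(244,28,187): 28+187 ≤ 244, not a triangle
3 of the 5 are right.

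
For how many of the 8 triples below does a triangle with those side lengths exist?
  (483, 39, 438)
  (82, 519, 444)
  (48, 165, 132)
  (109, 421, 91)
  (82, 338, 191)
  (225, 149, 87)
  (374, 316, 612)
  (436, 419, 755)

(39,438,483): 39+438 ≤ 483 → not valid
(82,444,519): 82+444 > 519 → valid
(48,132,165): 48+132 > 165 → valid
(91,109,421): 91+109 ≤ 421 → not valid
(82,191,338): 82+191 ≤ 338 → not valid
(87,149,225): 87+149 > 225 → valid
(316,374,612): 316+374 > 612 → valid
(419,436,755): 419+436 > 755 → valid
5 of the 8 triples form a triangle.

5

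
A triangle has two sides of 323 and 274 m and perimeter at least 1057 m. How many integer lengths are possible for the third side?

Triangle inequality: 49 < x < 597. Perimeter ≥ 1057 gives x ≥ 1057 − 323 − 274 = 460.
So 460 ≤ x < 597; integers 460 through 596: 137 values.

137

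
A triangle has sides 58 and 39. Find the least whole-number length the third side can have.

20

The third side must be strictly greater than |58 − 39| = 19.
The smallest integer above 19 is 20.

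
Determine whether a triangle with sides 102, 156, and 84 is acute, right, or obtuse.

Compare the square of the longest side to the sum of squares of the other two: 84² + 102² = 17460 < 24336 = 156².

obtuse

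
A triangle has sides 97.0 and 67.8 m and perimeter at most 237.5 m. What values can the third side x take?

Triangle inequality alone gives 29.2 < x < 164.8.
The perimeter condition gives x ≤ 237.5 − 97.0 − 67.8 = 72.7.
Intersecting the two: 29.2 < x ≤ 72.7.

29.2 < x ≤ 72.7 m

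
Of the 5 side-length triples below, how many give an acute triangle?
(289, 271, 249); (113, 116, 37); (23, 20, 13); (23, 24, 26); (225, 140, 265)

(289,271,249): 249²+271² = 135442 > 83521 = 289² → acute
(113,116,37): 37²+113² = 14138 > 13456 = 116² → acute
(23,20,13): 13²+20² = 569 > 529 = 23² → acute
(23,24,26): 23²+24² = 1105 > 676 = 26² → acute
(225,140,265): 140²+225² = 70225 = 265² → right
4 of the 5 are acute.

4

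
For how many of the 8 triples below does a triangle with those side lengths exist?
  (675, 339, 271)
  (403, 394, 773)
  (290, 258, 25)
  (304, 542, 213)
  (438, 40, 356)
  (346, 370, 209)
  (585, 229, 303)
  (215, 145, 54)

2

(271,339,675): 271+339 ≤ 675 → not valid
(394,403,773): 394+403 > 773 → valid
(25,258,290): 25+258 ≤ 290 → not valid
(213,304,542): 213+304 ≤ 542 → not valid
(40,356,438): 40+356 ≤ 438 → not valid
(209,346,370): 209+346 > 370 → valid
(229,303,585): 229+303 ≤ 585 → not valid
(54,145,215): 54+145 ≤ 215 → not valid
2 of the 8 triples form a triangle.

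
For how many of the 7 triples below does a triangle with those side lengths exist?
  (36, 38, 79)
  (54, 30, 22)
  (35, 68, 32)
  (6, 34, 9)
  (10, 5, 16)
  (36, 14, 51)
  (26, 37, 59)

(36,38,79): 36+38 ≤ 79 → not valid
(22,30,54): 22+30 ≤ 54 → not valid
(32,35,68): 32+35 ≤ 68 → not valid
(6,9,34): 6+9 ≤ 34 → not valid
(5,10,16): 5+10 ≤ 16 → not valid
(14,36,51): 14+36 ≤ 51 → not valid
(26,37,59): 26+37 > 59 → valid
1 of the 7 triples forms a triangle.

1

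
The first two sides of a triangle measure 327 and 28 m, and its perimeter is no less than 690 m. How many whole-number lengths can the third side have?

Triangle inequality: 299 < x < 355. Perimeter ≥ 690 gives x ≥ 690 − 327 − 28 = 335.
So 335 ≤ x < 355; integers 335 through 354: 20 values.

20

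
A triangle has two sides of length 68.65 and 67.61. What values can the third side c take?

By the triangle inequality, c must be less than 68.65 + 67.61 = 136.26 and greater than |68.65 − 67.61| = 1.04.

1.04 < c < 136.26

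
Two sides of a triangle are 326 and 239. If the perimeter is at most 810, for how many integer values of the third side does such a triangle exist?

158

Triangle inequality: 87 < x < 565. Perimeter ≤ 810 gives x ≤ 810 − 326 − 239 = 245.
So 87 < x ≤ 245; integers 88 through 245: 158 values.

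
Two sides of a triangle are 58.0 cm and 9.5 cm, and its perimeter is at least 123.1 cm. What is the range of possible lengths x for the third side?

55.6 ≤ x < 67.5

Triangle inequality alone gives 48.5 < x < 67.5.
The perimeter condition gives x ≥ 123.1 − 58.0 − 9.5 = 55.6.
Intersecting the two: 55.6 ≤ x < 67.5.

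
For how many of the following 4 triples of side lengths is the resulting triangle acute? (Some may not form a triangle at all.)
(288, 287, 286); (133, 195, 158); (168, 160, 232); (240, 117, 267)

2

(288,287,286): 286²+287² = 164165 > 82944 = 288² → acute
(133,195,158): 133²+158² = 42653 > 38025 = 195² → acute
(168,160,232): 160²+168² = 53824 = 232² → right
(240,117,267): 117²+240² = 71289 = 267² → right
2 of the 4 are acute.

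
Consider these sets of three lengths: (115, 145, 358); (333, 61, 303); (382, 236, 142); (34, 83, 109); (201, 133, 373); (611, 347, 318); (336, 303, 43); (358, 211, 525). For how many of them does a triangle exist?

5

(115,145,358): 115+145 ≤ 358 → not valid
(61,303,333): 61+303 > 333 → valid
(142,236,382): 142+236 ≤ 382 → not valid
(34,83,109): 34+83 > 109 → valid
(133,201,373): 133+201 ≤ 373 → not valid
(318,347,611): 318+347 > 611 → valid
(43,303,336): 43+303 > 336 → valid
(211,358,525): 211+358 > 525 → valid
5 of the 8 triples form a triangle.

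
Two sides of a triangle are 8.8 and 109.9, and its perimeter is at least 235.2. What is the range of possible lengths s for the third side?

Triangle inequality alone gives 101.1 < s < 118.7.
The perimeter condition gives s ≥ 235.2 − 8.8 − 109.9 = 116.5.
Intersecting the two: 116.5 ≤ s < 118.7.

116.5 ≤ s < 118.7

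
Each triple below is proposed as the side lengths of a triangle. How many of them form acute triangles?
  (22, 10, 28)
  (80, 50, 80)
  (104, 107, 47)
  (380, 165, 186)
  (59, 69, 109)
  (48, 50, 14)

2

(22,10,28): 10²+22² = 584 < 784 = 28² → obtuse
(80,50,80): 50²+80² = 8900 > 6400 = 80² → acute
(104,107,47): 47²+104² = 13025 > 11449 = 107² → acute
(380,165,186): 165+186 ≤ 380, not a triangle
(59,69,109): 59²+69² = 8242 < 11881 = 109² → obtuse
(48,50,14): 14²+48² = 2500 = 50² → right
2 of the 6 are acute.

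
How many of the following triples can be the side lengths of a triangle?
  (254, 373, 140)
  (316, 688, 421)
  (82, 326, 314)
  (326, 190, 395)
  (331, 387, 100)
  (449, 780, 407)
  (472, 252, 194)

6

(140,254,373): 140+254 > 373 → valid
(316,421,688): 316+421 > 688 → valid
(82,314,326): 82+314 > 326 → valid
(190,326,395): 190+326 > 395 → valid
(100,331,387): 100+331 > 387 → valid
(407,449,780): 407+449 > 780 → valid
(194,252,472): 194+252 ≤ 472 → not valid
6 of the 7 triples form a triangle.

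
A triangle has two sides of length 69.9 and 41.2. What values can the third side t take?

By the triangle inequality, t must be less than 69.9 + 41.2 = 111.1 and greater than |69.9 − 41.2| = 28.7.

28.7 < t < 111.1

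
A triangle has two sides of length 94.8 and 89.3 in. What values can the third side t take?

By the triangle inequality, t must be less than 94.8 + 89.3 = 184.1 and greater than |94.8 − 89.3| = 5.5.

5.5 < t < 184.1 (in)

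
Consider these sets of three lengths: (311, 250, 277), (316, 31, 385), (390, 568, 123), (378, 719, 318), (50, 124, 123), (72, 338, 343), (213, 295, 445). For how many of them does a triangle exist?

4

(250,277,311): 250+277 > 311 → valid
(31,316,385): 31+316 ≤ 385 → not valid
(123,390,568): 123+390 ≤ 568 → not valid
(318,378,719): 318+378 ≤ 719 → not valid
(50,123,124): 50+123 > 124 → valid
(72,338,343): 72+338 > 343 → valid
(213,295,445): 213+295 > 445 → valid
4 of the 7 triples form a triangle.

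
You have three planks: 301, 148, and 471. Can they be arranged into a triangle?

No

The longest side is 471, but the other two sum to only 449.
449 < 471, so the triangle inequality fails.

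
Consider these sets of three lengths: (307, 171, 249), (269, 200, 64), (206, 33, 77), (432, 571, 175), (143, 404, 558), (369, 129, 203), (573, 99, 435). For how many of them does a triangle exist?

(171,249,307): 171+249 > 307 → valid
(64,200,269): 64+200 ≤ 269 → not valid
(33,77,206): 33+77 ≤ 206 → not valid
(175,432,571): 175+432 > 571 → valid
(143,404,558): 143+404 ≤ 558 → not valid
(129,203,369): 129+203 ≤ 369 → not valid
(99,435,573): 99+435 ≤ 573 → not valid
2 of the 7 triples form a triangle.

2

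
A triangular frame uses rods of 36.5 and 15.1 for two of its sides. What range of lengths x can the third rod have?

By the triangle inequality, x must be less than 36.5 + 15.1 = 51.6 and greater than |36.5 − 15.1| = 21.4.

21.4 < x < 51.6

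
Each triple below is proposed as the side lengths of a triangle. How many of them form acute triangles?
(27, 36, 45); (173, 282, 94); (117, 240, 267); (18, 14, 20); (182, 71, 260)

(27,36,45): 27²+36² = 2025 = 45² → right
(173,282,94): 94+173 ≤ 282, not a triangle
(117,240,267): 117²+240² = 71289 = 267² → right
(18,14,20): 14²+18² = 520 > 400 = 20² → acute
(182,71,260): 71+182 ≤ 260, not a triangle
1 of the 5 is acute.

1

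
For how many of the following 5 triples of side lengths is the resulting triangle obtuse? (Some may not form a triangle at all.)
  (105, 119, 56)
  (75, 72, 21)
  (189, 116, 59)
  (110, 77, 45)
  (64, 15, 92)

1

(105,119,56): 56²+105² = 14161 = 119² → right
(75,72,21): 21²+72² = 5625 = 75² → right
(189,116,59): 59+116 ≤ 189, not a triangle
(110,77,45): 45²+77² = 7954 < 12100 = 110² → obtuse
(64,15,92): 15+64 ≤ 92, not a triangle
1 of the 5 is obtuse.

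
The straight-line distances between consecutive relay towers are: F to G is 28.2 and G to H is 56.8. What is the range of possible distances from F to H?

28.6 ≤ FH ≤ 85.0

By the triangle inequality, |28.2 − 56.8| ≤ FH ≤ 28.2 + 56.8.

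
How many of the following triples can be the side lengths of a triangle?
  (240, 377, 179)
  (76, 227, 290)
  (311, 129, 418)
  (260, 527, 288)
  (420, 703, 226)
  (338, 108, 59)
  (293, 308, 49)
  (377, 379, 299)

6

(179,240,377): 179+240 > 377 → valid
(76,227,290): 76+227 > 290 → valid
(129,311,418): 129+311 > 418 → valid
(260,288,527): 260+288 > 527 → valid
(226,420,703): 226+420 ≤ 703 → not valid
(59,108,338): 59+108 ≤ 338 → not valid
(49,293,308): 49+293 > 308 → valid
(299,377,379): 299+377 > 379 → valid
6 of the 8 triples form a triangle.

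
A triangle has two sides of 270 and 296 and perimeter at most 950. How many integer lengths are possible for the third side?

Triangle inequality: 26 < x < 566. Perimeter ≤ 950 gives x ≤ 950 − 270 − 296 = 384.
So 26 < x ≤ 384; integers 27 through 384: 358 values.

358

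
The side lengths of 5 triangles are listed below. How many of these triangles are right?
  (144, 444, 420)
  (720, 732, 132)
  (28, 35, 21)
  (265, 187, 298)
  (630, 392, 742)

(144,444,420): 144²+420² = 197136 = 444² → right
(720,732,132): 132²+720² = 535824 = 732² → right
(28,35,21): 21²+28² = 1225 = 35² → right
(265,187,298): 187²+265² = 105194 > 88804 = 298² → acute
(630,392,742): 392²+630² = 550564 = 742² → right
4 of the 5 are right.

4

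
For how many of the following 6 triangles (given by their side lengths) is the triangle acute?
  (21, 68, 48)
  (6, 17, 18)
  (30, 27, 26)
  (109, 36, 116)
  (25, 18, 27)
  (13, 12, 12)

4

(21,68,48): 21²+48² = 2745 < 4624 = 68² → obtuse
(6,17,18): 6²+17² = 325 > 324 = 18² → acute
(30,27,26): 26²+27² = 1405 > 900 = 30² → acute
(109,36,116): 36²+109² = 13177 < 13456 = 116² → obtuse
(25,18,27): 18²+25² = 949 > 729 = 27² → acute
(13,12,12): 12²+12² = 288 > 169 = 13² → acute
4 of the 6 are acute.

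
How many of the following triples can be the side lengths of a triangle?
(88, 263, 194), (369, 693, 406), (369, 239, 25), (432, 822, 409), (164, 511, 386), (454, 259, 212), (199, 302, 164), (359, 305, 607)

7

(88,194,263): 88+194 > 263 → valid
(369,406,693): 369+406 > 693 → valid
(25,239,369): 25+239 ≤ 369 → not valid
(409,432,822): 409+432 > 822 → valid
(164,386,511): 164+386 > 511 → valid
(212,259,454): 212+259 > 454 → valid
(164,199,302): 164+199 > 302 → valid
(305,359,607): 305+359 > 607 → valid
7 of the 8 triples form a triangle.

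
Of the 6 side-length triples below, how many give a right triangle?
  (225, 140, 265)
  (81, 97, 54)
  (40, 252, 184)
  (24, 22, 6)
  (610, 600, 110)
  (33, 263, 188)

2

(225,140,265): 140²+225² = 70225 = 265² → right
(81,97,54): 54²+81² = 9477 > 9409 = 97² → acute
(40,252,184): 40+184 ≤ 252, not a triangle
(24,22,6): 6²+22² = 520 < 576 = 24² → obtuse
(610,600,110): 110²+600² = 372100 = 610² → right
(33,263,188): 33+188 ≤ 263, not a triangle
2 of the 6 are right.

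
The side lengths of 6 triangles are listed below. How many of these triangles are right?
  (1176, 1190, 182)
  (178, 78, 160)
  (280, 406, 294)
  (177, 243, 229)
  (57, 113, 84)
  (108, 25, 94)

3

(1176,1190,182): 182²+1176² = 1416100 = 1190² → right
(178,78,160): 78²+160² = 31684 = 178² → right
(280,406,294): 280²+294² = 164836 = 406² → right
(177,243,229): 177²+229² = 83770 > 59049 = 243² → acute
(57,113,84): 57²+84² = 10305 < 12769 = 113² → obtuse
(108,25,94): 25²+94² = 9461 < 11664 = 108² → obtuse
3 of the 6 are right.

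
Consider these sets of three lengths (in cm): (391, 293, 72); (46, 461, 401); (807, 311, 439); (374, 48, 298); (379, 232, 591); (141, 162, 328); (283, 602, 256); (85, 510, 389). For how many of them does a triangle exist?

(72,293,391): 72+293 ≤ 391 → not valid
(46,401,461): 46+401 ≤ 461 → not valid
(311,439,807): 311+439 ≤ 807 → not valid
(48,298,374): 48+298 ≤ 374 → not valid
(232,379,591): 232+379 > 591 → valid
(141,162,328): 141+162 ≤ 328 → not valid
(256,283,602): 256+283 ≤ 602 → not valid
(85,389,510): 85+389 ≤ 510 → not valid
1 of the 8 triples forms a triangle.

1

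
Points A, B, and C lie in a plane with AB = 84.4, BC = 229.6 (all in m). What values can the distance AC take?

By the triangle inequality, |84.4 − 229.6| ≤ AC ≤ 84.4 + 229.6.

145.2 ≤ AC ≤ 314.0 m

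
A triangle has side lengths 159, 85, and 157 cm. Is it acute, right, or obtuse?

Compare the square of the longest side to the sum of squares of the other two: 85² + 157² = 31874 > 25281 = 159².

acute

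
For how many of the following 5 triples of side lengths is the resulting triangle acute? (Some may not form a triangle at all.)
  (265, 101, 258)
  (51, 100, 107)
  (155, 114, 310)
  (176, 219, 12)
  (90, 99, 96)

3

(265,101,258): 101²+258² = 76765 > 70225 = 265² → acute
(51,100,107): 51²+100² = 12601 > 11449 = 107² → acute
(155,114,310): 114+155 ≤ 310, not a triangle
(176,219,12): 12+176 ≤ 219, not a triangle
(90,99,96): 90²+96² = 17316 > 9801 = 99² → acute
3 of the 5 are acute.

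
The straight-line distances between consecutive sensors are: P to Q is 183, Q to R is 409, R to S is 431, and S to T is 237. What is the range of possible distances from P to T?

The maximum is all hops collinear in one direction: 183 + 409 + 431 + 237 = 1260.
The longest hop is 431; the others sum to 829. Since 431 ≤ 829, the path can fold back on itself completely, so the minimum distance is 0.

0 ≤ PT ≤ 1260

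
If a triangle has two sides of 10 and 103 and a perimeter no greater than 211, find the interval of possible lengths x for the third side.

93 < x ≤ 98

Triangle inequality alone gives 93 < x < 113.
The perimeter condition gives x ≤ 211 − 10 − 103 = 98.
Intersecting the two: 93 < x ≤ 98.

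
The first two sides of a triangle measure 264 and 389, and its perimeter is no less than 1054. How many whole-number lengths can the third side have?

252

Triangle inequality: 125 < x < 653. Perimeter ≥ 1054 gives x ≥ 1054 − 264 − 389 = 401.
So 401 ≤ x < 653; integers 401 through 652: 252 values.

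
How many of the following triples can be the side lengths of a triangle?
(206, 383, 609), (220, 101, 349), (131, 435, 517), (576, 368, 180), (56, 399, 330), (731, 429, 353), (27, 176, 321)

(206,383,609): 206+383 ≤ 609 → not valid
(101,220,349): 101+220 ≤ 349 → not valid
(131,435,517): 131+435 > 517 → valid
(180,368,576): 180+368 ≤ 576 → not valid
(56,330,399): 56+330 ≤ 399 → not valid
(353,429,731): 353+429 > 731 → valid
(27,176,321): 27+176 ≤ 321 → not valid
2 of the 7 triples form a triangle.

2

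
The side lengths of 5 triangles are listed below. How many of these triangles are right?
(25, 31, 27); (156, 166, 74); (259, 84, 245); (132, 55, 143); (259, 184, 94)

(25,31,27): 25²+27² = 1354 > 961 = 31² → acute
(156,166,74): 74²+156² = 29812 > 27556 = 166² → acute
(259,84,245): 84²+245² = 67081 = 259² → right
(132,55,143): 55²+132² = 20449 = 143² → right
(259,184,94): 94²+184² = 42692 < 67081 = 259² → obtuse
2 of the 5 are right.

2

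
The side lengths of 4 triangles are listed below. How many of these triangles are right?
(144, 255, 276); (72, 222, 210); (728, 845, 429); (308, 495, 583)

3

(144,255,276): 144²+255² = 85761 > 76176 = 276² → acute
(72,222,210): 72²+210² = 49284 = 222² → right
(728,845,429): 429²+728² = 714025 = 845² → right
(308,495,583): 308²+495² = 339889 = 583² → right
3 of the 4 are right.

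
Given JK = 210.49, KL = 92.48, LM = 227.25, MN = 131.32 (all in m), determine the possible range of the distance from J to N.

The maximum is all hops collinear in one direction: 210.49 + 92.48 + 227.25 + 131.32 = 661.54.
The longest hop is 227.25; the others sum to 434.29. Since 227.25 ≤ 434.29, the path can fold back on itself completely, so the minimum distance is 0.

0 ≤ JN ≤ 661.54 m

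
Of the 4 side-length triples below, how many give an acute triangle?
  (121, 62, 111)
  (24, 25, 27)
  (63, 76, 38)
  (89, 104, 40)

2

(121,62,111): 62²+111² = 16165 > 14641 = 121² → acute
(24,25,27): 24²+25² = 1201 > 729 = 27² → acute
(63,76,38): 38²+63² = 5413 < 5776 = 76² → obtuse
(89,104,40): 40²+89² = 9521 < 10816 = 104² → obtuse
2 of the 4 are acute.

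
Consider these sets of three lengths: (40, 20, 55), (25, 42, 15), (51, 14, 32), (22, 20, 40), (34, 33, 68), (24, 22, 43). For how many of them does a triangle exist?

3

(20,40,55): 20+40 > 55 → valid
(15,25,42): 15+25 ≤ 42 → not valid
(14,32,51): 14+32 ≤ 51 → not valid
(20,22,40): 20+22 > 40 → valid
(33,34,68): 33+34 ≤ 68 → not valid
(22,24,43): 22+24 > 43 → valid
3 of the 6 triples form a triangle.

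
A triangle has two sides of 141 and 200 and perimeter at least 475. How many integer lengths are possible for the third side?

Triangle inequality: 59 < x < 341. Perimeter ≥ 475 gives x ≥ 475 − 141 − 200 = 134.
So 134 ≤ x < 341; integers 134 through 340: 207 values.

207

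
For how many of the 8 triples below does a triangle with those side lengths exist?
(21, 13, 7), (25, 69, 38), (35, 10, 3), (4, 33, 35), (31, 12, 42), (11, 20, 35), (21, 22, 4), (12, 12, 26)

3

(7,13,21): 7+13 ≤ 21 → not valid
(25,38,69): 25+38 ≤ 69 → not valid
(3,10,35): 3+10 ≤ 35 → not valid
(4,33,35): 4+33 > 35 → valid
(12,31,42): 12+31 > 42 → valid
(11,20,35): 11+20 ≤ 35 → not valid
(4,21,22): 4+21 > 22 → valid
(12,12,26): 12+12 ≤ 26 → not valid
3 of the 8 triples form a triangle.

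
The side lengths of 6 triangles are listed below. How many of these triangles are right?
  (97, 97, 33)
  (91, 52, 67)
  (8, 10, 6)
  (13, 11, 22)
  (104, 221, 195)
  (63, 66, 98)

2

(97,97,33): 33²+97² = 10498 > 9409 = 97² → acute
(91,52,67): 52²+67² = 7193 < 8281 = 91² → obtuse
(8,10,6): 6²+8² = 100 = 10² → right
(13,11,22): 11²+13² = 290 < 484 = 22² → obtuse
(104,221,195): 104²+195² = 48841 = 221² → right
(63,66,98): 63²+66² = 8325 < 9604 = 98² → obtuse
2 of the 6 are right.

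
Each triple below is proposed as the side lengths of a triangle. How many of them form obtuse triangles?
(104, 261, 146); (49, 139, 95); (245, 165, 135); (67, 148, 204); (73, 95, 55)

4

(104,261,146): 104+146 ≤ 261, not a triangle
(49,139,95): 49²+95² = 11426 < 19321 = 139² → obtuse
(245,165,135): 135²+165² = 45450 < 60025 = 245² → obtuse
(67,148,204): 67²+148² = 26393 < 41616 = 204² → obtuse
(73,95,55): 55²+73² = 8354 < 9025 = 95² → obtuse
4 of the 5 are obtuse.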